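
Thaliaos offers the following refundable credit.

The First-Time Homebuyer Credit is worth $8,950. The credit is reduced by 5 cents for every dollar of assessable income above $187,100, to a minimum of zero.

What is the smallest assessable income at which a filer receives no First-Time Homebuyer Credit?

$366,100

The credit falls by 5% of each dollar above $187,100, so it reaches zero when the excess is $8,950 / 5% = $179,000: income = $187,100 + $179,000 = $366,100.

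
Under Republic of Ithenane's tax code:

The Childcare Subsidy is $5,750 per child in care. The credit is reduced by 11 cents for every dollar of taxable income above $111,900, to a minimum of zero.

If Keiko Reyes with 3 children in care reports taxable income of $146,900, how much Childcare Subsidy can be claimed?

Childcare Subsidy: base = 3 × $5,750 = $17,250. 11% of the $35,000 excess over $111,900 is $3,850; credit = $17,250 − $3,850 = $13,400.

$13,400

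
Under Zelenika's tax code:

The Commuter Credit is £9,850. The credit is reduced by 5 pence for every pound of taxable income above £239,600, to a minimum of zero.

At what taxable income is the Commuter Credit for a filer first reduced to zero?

£436,600

The credit falls by 5% of each pound above £239,600, so it reaches zero when the excess is £9,850 / 5% = £197,000: income = £239,600 + £197,000 = £436,600.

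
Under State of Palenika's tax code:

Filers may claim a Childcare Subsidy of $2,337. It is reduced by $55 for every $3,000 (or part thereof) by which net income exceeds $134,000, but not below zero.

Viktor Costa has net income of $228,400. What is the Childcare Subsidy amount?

Childcare Subsidy: income exceeds $134,000 by $94,400, which is 32 full-or-partial $3,000 increments; reduction = 32 × $55 = $1,760, leaving $577.

$577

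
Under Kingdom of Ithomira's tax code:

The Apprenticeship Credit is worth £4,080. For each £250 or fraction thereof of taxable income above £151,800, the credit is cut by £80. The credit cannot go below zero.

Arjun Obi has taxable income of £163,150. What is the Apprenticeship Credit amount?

Apprenticeship Credit: income exceeds £151,800 by £11,350, which is 46 full-or-partial £250 increments; reduction = 46 × £80 = £3,680, leaving £400.

£400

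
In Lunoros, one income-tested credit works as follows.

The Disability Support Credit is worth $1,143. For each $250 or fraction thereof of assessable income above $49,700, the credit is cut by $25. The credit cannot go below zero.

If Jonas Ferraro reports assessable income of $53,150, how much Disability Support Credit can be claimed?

Disability Support Credit: income exceeds $49,700 by $3,450, which is 14 full-or-partial $250 increments; reduction = 14 × $25 = $350, leaving $793.

$793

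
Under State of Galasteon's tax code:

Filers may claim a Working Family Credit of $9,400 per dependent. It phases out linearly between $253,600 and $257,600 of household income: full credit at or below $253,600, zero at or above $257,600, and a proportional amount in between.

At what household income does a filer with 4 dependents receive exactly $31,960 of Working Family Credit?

$254,200

Full credit = 4 × $9,400 = $37,600.
$31,960 is 31,960/37,600 of the full $37,600, so 5,640/37,600 of the $4,000 range has been used: income = $253,600 + $4,000 × 5,640/37,600 = $254,200.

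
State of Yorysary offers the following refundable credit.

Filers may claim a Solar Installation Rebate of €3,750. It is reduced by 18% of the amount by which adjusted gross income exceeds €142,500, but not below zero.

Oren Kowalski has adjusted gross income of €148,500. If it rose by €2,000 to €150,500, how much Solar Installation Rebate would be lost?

€360

At €148,500 — 18% of the €6,000 excess over €142,500 is €1,080; credit = €3,750 − €1,080 = €2,670.
At €150,500 — 18% of the €8,000 excess over €142,500 is €1,440; credit = €3,750 − €1,440 = €2,310.
Lost: €2,670 − €2,310 = €360.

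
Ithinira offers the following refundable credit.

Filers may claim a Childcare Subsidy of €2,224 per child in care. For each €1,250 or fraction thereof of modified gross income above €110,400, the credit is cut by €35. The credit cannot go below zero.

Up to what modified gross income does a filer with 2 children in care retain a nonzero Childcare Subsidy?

€269,150

Full credit = 2 × €2,224 = €4,448.
After 127 increments the reduction is 127 × €35 = €4,445, leaving €3; one more increment wipes it out. Increment 127 ends at excess 127 × €1,250 = €158,750, so the highest qualifying income is €110,400 + €158,750 = €269,150.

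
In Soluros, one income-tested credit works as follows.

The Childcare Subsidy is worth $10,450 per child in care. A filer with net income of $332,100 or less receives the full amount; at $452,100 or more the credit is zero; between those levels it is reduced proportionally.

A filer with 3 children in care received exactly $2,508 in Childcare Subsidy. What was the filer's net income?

Full credit = 3 × $10,450 = $31,350.
$2,508 is 2,508/31,350 of the full $31,350, so 28,842/31,350 of the $120,000 range has been used: income = $332,100 + $120,000 × 28,842/31,350 = $442,500.

$442,500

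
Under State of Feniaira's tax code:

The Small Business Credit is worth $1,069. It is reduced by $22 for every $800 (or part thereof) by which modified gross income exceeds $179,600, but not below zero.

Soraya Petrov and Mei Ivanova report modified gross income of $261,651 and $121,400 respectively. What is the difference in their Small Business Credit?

$1,069

Soraya ($261,651): Small Business Credit: income exceeds $179,600 by $82,051 → 103 increments × $22 = $2,266 ≥ base, so the credit is $0.
Mei ($121,400): Small Business Credit: $121,400 is at or below the $179,600 threshold, so the full $1,069 applies.
Difference: |$0 − $1,069| = $1,069.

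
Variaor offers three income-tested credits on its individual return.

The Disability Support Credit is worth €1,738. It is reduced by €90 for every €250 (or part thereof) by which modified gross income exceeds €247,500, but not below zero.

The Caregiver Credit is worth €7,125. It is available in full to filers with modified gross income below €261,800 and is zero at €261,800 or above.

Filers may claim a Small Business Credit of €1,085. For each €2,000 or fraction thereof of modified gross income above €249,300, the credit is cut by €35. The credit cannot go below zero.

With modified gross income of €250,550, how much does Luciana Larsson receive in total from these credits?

Disability Support Credit: income exceeds €247,500 by €3,050, which is 13 full-or-partial €250 increments; reduction = 13 × €90 = €1,170, leaving €568.
Caregiver Credit: €250,550 is below the €261,800 cutoff, so the full €7,125 applies.
Small Business Credit: income exceeds €249,300 by €1,250, which is 1 full-or-partial €2,000 increment; reduction = 1 × €35 = €35, leaving €1,050.
Total: €568 + €7,125 + €1,050 = €8,743.

€8,743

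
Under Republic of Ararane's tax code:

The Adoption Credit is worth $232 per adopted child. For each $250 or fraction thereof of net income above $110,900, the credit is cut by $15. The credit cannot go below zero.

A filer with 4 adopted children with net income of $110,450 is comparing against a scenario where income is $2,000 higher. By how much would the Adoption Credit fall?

At $110,450 — base = 4 × $232 = $928. $110,450 is at or below the $110,900 threshold, so the full $928 applies.
At $112,450 — base = 4 × $232 = $928. income exceeds $110,900 by $1,550, which is 7 full-or-partial $250 increments; reduction = 7 × $15 = $105, leaving $823.
Lost: $928 − $823 = $105.

$105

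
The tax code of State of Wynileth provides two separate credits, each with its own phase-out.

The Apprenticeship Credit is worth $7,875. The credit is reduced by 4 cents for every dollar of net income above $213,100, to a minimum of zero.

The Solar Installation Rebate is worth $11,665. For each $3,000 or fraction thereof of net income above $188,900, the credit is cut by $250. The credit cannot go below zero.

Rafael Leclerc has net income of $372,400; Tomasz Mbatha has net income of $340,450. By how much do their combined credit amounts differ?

$1,278

Rafael ($372,400): Apprenticeship Credit: 4% of the $159,300 excess over $213,100 is $6,372; credit = $7,875 − $6,372 = $1,503. Solar Installation Rebate: income exceeds $188,900 by $183,500 → 62 increments × $250 = $15,500 ≥ base, so the credit is $0. total $1,503 + $0 = $1,503
Tomasz ($340,450): Apprenticeship Credit: 4% of the $127,350 excess over $213,100 is $5,094; credit = $7,875 − $5,094 = $2,781. Solar Installation Rebate: income exceeds $188,900 by $151,550 → 51 increments × $250 = $12,750 ≥ base, so the credit is $0. total $2,781 + $0 = $2,781
Difference: |$1,503 − $2,781| = $1,278.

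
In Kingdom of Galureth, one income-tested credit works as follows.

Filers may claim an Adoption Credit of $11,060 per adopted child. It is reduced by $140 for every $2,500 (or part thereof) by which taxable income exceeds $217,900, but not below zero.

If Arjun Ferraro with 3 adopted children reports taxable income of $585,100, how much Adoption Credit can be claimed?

Adoption Credit: base = 3 × $11,060 = $33,180. income exceeds $217,900 by $367,200, which is 147 full-or-partial $2,500 increments; reduction = 147 × $140 = $20,580, leaving $12,600.

$12,600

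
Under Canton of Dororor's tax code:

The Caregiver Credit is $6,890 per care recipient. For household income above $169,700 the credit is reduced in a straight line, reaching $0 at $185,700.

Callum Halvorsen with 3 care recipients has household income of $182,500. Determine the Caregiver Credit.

Caregiver Credit: base = 3 × $6,890 = $20,670. $182,500 is $12,800 into a $16,000 phase-out range, leaving 3,200/16,000 of the credit: $20,670 × 3,200/16,000 = $4,134.

$4,134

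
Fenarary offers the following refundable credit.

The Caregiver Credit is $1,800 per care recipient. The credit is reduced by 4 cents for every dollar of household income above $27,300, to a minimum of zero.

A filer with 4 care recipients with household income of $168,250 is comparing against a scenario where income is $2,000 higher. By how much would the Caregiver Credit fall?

$80

At $168,250 — base = 4 × $1,800 = $7,200. 4% of the $140,950 excess over $27,300 is $5,638; credit = $7,200 − $5,638 = $1,562.
At $170,250 — base = 4 × $1,800 = $7,200. 4% of the $142,950 excess over $27,300 is $5,718; credit = $7,200 − $5,718 = $1,482.
Lost: $1,562 − $1,482 = $80.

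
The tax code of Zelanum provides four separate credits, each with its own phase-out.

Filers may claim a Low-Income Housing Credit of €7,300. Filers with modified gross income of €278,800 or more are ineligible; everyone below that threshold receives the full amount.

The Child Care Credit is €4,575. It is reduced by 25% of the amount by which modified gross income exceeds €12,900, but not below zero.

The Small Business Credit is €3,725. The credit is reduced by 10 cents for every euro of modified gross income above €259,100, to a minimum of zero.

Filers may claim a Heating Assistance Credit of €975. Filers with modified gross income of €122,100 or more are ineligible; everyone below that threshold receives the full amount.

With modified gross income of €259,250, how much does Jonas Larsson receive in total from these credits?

€11,010

Low-Income Housing Credit: €259,250 is below the €278,800 cutoff, so the full €7,300 applies.
Child Care Credit: 25% of the €246,350 excess over €12,900 is €61,587.50 ≥ base, so the credit is €0.
Small Business Credit: 10% of the €150 excess over €259,100 is €15; credit = €3,725 − €15 = €3,710.
Heating Assistance Credit: €259,250 meets or exceeds the €122,100 cutoff, so the credit is €0.
Total: €7,300 + €0 + €3,710 + €0 = €11,010.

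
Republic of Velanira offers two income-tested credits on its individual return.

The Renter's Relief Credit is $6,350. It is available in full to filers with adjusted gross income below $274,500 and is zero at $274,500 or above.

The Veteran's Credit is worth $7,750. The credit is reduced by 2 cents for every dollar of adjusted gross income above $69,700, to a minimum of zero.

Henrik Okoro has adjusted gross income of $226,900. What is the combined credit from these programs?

$10,956

Renter's Relief Credit: $226,900 is below the $274,500 cutoff, so the full $6,350 applies.
Veteran's Credit: 2% of the $157,200 excess over $69,700 is $3,144; credit = $7,750 − $3,144 = $4,606.
Total: $6,350 + $4,606 = $10,956.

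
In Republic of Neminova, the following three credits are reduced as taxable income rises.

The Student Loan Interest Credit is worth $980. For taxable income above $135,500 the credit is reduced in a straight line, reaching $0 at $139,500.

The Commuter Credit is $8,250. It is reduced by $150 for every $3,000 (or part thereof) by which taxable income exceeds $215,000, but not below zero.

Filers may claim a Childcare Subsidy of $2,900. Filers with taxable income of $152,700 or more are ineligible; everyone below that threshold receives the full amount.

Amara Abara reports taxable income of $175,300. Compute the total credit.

$8,250

Student Loan Interest Credit: $175,300 is at or above $139,500, so the credit is $0.
Commuter Credit: $175,300 is at or below the $215,000 threshold, so the full $8,250 applies.
Childcare Subsidy: $175,300 meets or exceeds the $152,700 cutoff, so the credit is $0.
Total: $0 + $8,250 + $0 = $8,250.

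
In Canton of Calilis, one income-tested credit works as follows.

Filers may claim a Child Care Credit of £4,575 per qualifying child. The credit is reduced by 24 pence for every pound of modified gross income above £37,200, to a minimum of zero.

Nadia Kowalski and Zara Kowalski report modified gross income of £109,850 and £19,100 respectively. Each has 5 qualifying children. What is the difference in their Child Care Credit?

£17,436

Nadia (£109,850): Child Care Credit: base = 5 × £4,575 = £22,875. 24% of the £72,650 excess over £37,200 is £17,436; credit = £22,875 − £17,436 = £5,439.
Zara (£19,100): Child Care Credit: base = 5 × £4,575 = £22,875. £19,100 is at or below the £37,200 threshold, so the full £22,875 applies.
Difference: |£5,439 − £22,875| = £17,436.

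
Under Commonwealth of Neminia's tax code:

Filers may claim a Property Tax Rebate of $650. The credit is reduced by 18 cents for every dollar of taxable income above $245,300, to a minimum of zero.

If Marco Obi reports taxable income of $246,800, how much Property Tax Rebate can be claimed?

$380

Property Tax Rebate: 18% of the $1,500 excess over $245,300 is $270; credit = $650 − $270 = $380.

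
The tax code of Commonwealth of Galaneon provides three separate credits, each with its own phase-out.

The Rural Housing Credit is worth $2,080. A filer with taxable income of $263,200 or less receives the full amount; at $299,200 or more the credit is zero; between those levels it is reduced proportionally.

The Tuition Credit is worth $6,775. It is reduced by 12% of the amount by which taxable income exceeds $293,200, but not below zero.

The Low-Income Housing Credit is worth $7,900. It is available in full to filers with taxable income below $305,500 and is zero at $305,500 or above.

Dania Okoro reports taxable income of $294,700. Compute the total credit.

Rural Housing Credit: $294,700 is $31,500 into a $36,000 phase-out range, leaving 4,500/36,000 of the credit: $2,080 × 4,500/36,000 = $260.
Tuition Credit: 12% of the $1,500 excess over $293,200 is $180; credit = $6,775 − $180 = $6,595.
Low-Income Housing Credit: $294,700 is below the $305,500 cutoff, so the full $7,900 applies.
Total: $260 + $6,595 + $7,900 = $14,755.

$14,755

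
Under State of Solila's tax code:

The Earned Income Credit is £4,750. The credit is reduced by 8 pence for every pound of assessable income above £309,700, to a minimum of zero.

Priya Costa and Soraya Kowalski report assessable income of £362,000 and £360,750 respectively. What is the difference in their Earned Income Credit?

Priya (£362,000): Earned Income Credit: 8% of the £52,300 excess over £309,700 is £4,184; credit = £4,750 − £4,184 = £566.
Soraya (£360,750): Earned Income Credit: 8% of the £51,050 excess over £309,700 is £4,084; credit = £4,750 − £4,084 = £666.
Difference: |£566 − £666| = £100.

£100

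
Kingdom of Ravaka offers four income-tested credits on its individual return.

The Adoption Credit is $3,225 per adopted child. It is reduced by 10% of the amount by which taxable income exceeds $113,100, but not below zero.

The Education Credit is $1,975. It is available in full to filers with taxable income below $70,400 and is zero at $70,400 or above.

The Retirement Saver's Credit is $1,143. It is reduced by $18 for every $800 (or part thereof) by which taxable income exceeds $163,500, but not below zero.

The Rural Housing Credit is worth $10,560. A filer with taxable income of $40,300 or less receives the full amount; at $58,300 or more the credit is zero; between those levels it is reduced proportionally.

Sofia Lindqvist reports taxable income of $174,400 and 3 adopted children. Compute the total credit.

Adoption Credit: base = 3 × $3,225 = $9,675. 10% of the $61,300 excess over $113,100 is $6,130; credit = $9,675 − $6,130 = $3,545.
Education Credit: $174,400 meets or exceeds the $70,400 cutoff, so the credit is $0.
Retirement Saver's Credit: income exceeds $163,500 by $10,900, which is 14 full-or-partial $800 increments; reduction = 14 × $18 = $252, leaving $891.
Rural Housing Credit: $174,400 is at or above $58,300, so the credit is $0.
Total: $3,545 + $0 + $891 + $0 = $4,436.

$4,436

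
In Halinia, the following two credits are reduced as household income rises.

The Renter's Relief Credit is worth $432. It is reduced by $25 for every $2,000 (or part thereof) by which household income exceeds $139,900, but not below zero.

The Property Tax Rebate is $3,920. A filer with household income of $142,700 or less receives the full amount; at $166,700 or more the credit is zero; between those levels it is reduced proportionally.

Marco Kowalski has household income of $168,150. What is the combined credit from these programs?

$57

Renter's Relief Credit: income exceeds $139,900 by $28,250, which is 15 full-or-partial $2,000 increments; reduction = 15 × $25 = $375, leaving $57.
Property Tax Rebate: $168,150 is at or above $166,700, so the credit is $0.
Total: $57 + $0 = $57.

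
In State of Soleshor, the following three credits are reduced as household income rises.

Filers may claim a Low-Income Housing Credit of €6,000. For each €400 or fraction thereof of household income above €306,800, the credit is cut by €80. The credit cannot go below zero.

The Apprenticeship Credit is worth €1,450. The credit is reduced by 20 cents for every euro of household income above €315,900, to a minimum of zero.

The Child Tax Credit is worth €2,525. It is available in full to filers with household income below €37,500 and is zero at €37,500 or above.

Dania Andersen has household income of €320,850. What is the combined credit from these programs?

Low-Income Housing Credit: income exceeds €306,800 by €14,050, which is 36 full-or-partial €400 increments; reduction = 36 × €80 = €2,880, leaving €3,120.
Apprenticeship Credit: 20% of the €4,950 excess over €315,900 is €990; credit = €1,450 − €990 = €460.
Child Tax Credit: €320,850 meets or exceeds the €37,500 cutoff, so the credit is €0.
Total: €3,120 + €460 + €0 = €3,580.

€3,580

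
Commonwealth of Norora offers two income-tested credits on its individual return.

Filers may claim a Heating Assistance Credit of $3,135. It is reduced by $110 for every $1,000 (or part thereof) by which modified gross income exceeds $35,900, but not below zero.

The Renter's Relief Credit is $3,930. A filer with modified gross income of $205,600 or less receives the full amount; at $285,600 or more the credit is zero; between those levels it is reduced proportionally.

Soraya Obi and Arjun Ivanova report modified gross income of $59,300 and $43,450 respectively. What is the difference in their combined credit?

$1,760

Soraya ($59,300): Heating Assistance Credit: income exceeds $35,900 by $23,400, which is 24 full-or-partial $1,000 increments; reduction = 24 × $110 = $2,640, leaving $495. Renter's Relief Credit: $59,300 is at or below the $205,600 threshold, so the full $3,930 applies. total $495 + $3,930 = $4,425
Arjun ($43,450): Heating Assistance Credit: income exceeds $35,900 by $7,550, which is 8 full-or-partial $1,000 increments; reduction = 8 × $110 = $880, leaving $2,255. Renter's Relief Credit: $43,450 is at or below the $205,600 threshold, so the full $3,930 applies. total $2,255 + $3,930 = $6,185
Difference: |$4,425 − $6,185| = $1,760.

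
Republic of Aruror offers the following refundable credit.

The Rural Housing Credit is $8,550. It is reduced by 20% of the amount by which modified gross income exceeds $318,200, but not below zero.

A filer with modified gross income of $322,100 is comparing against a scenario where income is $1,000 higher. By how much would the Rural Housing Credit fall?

$200

At $322,100 — 20% of the $3,900 excess over $318,200 is $780; credit = $8,550 − $780 = $7,770.
At $323,100 — 20% of the $4,900 excess over $318,200 is $980; credit = $8,550 − $980 = $7,570.
Lost: $7,770 − $7,570 = $200.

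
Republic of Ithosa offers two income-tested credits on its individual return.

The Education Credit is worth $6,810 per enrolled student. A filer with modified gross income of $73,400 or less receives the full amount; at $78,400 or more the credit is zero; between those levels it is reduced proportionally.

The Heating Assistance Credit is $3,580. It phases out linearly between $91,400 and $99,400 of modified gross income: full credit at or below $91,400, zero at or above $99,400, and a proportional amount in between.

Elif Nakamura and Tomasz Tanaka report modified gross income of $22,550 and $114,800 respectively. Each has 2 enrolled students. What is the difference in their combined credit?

$17,200

Elif ($22,550): Education Credit: base = 2 × $6,810 = $13,620. $22,550 is at or below the $73,400 threshold, so the full $13,620 applies. Heating Assistance Credit: $22,550 is at or below the $91,400 threshold, so the full $3,580 applies. total $13,620 + $3,580 = $17,200
Tomasz ($114,800): Education Credit: base = 2 × $6,810 = $13,620. $114,800 is at or above $78,400, so the credit is $0. Heating Assistance Credit: $114,800 is at or above $99,400, so the credit is $0. total $0 + $0 = $0
Difference: |$17,200 − $0| = $17,200.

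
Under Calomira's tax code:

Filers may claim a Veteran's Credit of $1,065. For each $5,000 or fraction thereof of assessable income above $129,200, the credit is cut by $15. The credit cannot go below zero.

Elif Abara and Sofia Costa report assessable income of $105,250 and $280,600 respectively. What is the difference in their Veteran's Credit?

Elif ($105,250): Veteran's Credit: $105,250 is at or below the $129,200 threshold, so the full $1,065 applies.
Sofia ($280,600): Veteran's Credit: income exceeds $129,200 by $151,400, which is 31 full-or-partial $5,000 increments; reduction = 31 × $15 = $465, leaving $600.
Difference: |$1,065 − $600| = $465.

$465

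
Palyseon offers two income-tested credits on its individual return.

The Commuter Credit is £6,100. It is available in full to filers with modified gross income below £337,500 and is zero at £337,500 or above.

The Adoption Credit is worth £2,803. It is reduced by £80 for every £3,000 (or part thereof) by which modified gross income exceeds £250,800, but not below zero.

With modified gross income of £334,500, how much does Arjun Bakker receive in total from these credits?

£6,663

Commuter Credit: £334,500 is below the £337,500 cutoff, so the full £6,100 applies.
Adoption Credit: income exceeds £250,800 by £83,700, which is 28 full-or-partial £3,000 increments; reduction = 28 × £80 = £2,240, leaving £563.
Total: £6,100 + £563 = £6,663.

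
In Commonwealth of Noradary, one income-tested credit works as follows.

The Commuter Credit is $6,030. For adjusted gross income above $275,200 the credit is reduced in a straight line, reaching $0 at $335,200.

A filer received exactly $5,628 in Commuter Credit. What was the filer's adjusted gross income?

$279,200

$5,628 is 5,628/6,030 of the full $6,030, so 402/6,030 of the $60,000 range has been used: income = $275,200 + $60,000 × 402/6,030 = $279,200.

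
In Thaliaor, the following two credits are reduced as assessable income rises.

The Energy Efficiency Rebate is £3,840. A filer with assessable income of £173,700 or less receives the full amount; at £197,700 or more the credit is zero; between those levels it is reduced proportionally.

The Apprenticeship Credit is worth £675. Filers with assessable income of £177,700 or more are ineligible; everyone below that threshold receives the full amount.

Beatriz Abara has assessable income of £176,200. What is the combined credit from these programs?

£4,115

Energy Efficiency Rebate: £176,200 is £2,500 into a £24,000 phase-out range, leaving 21,500/24,000 of the credit: £3,840 × 21,500/24,000 = £3,440.
Apprenticeship Credit: £176,200 is below the £177,700 cutoff, so the full £675 applies.
Total: £3,440 + £675 = £4,115.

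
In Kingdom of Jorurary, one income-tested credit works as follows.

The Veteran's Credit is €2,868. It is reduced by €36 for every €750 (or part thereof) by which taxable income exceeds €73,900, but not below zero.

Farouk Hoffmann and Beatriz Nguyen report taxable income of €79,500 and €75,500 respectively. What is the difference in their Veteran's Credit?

Farouk (€79,500): Veteran's Credit: income exceeds €73,900 by €5,600, which is 8 full-or-partial €750 increments; reduction = 8 × €36 = €288, leaving €2,580.
Beatriz (€75,500): Veteran's Credit: income exceeds €73,900 by €1,600, which is 3 full-or-partial €750 increments; reduction = 3 × €36 = €108, leaving €2,760.
Difference: |€2,580 − €2,760| = €180.

€180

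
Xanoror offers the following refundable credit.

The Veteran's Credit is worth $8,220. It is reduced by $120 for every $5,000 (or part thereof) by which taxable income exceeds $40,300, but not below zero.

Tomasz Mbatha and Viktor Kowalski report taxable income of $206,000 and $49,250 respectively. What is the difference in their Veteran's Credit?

Tomasz ($206,000): Veteran's Credit: income exceeds $40,300 by $165,700, which is 34 full-or-partial $5,000 increments; reduction = 34 × $120 = $4,080, leaving $4,140.
Viktor ($49,250): Veteran's Credit: income exceeds $40,300 by $8,950, which is 2 full-or-partial $5,000 increments; reduction = 2 × $120 = $240, leaving $7,980.
Difference: |$4,140 − $7,980| = $3,840.

$3,840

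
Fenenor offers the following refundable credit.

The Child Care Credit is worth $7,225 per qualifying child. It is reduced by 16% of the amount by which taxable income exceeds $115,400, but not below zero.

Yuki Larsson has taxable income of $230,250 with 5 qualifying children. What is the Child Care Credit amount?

Child Care Credit: base = 5 × $7,225 = $36,125. 16% of the $114,850 excess over $115,400 is $18,376; credit = $36,125 − $18,376 = $17,749.

$17,749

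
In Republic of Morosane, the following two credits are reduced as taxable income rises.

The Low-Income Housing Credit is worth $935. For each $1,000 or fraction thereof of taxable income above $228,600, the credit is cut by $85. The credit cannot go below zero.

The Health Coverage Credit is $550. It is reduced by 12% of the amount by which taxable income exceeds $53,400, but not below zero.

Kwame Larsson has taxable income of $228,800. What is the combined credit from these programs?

Low-Income Housing Credit: income exceeds $228,600 by $200, which is 1 full-or-partial $1,000 increment; reduction = 1 × $85 = $85, leaving $850.
Health Coverage Credit: 12% of the $175,400 excess over $53,400 is $21,048 ≥ base, so the credit is $0.
Total: $850 + $0 = $850.

$850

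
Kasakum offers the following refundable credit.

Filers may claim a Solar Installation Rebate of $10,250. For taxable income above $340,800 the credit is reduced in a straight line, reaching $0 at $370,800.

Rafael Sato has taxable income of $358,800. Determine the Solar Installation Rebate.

$4,100

Solar Installation Rebate: $358,800 is $18,000 into a $30,000 phase-out range, leaving 12,000/30,000 of the credit: $10,250 × 12,000/30,000 = $4,100.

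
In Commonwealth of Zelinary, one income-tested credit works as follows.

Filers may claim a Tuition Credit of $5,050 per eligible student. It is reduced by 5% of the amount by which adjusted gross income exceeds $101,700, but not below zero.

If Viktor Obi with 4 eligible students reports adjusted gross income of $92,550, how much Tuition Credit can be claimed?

Tuition Credit: base = 4 × $5,050 = $20,200. $92,550 is at or below the $101,700 threshold, so the full $20,200 applies.

$20,200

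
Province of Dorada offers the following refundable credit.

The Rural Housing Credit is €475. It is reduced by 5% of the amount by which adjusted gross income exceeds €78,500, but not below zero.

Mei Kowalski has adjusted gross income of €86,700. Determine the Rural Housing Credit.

€65

Rural Housing Credit: 5% of the €8,200 excess over €78,500 is €410; credit = €475 − €410 = €65.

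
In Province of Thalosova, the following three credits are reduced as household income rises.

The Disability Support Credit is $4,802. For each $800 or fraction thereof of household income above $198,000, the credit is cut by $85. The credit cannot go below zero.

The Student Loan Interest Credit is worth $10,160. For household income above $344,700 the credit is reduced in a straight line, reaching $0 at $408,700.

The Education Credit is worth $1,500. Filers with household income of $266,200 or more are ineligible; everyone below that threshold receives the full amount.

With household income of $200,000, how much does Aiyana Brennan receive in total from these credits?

Disability Support Credit: income exceeds $198,000 by $2,000, which is 3 full-or-partial $800 increments; reduction = 3 × $85 = $255, leaving $4,547.
Student Loan Interest Credit: $200,000 is at or below the $344,700 threshold, so the full $10,160 applies.
Education Credit: $200,000 is below the $266,200 cutoff, so the full $1,500 applies.
Total: $4,547 + $10,160 + $1,500 = $16,207.

$16,207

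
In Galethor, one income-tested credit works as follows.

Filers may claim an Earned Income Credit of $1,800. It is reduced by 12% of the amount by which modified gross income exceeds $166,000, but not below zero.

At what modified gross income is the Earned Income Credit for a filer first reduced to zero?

The credit falls by 12% of each dollar above $166,000, so it reaches zero when the excess is $1,800 / 12% = $15,000: income = $166,000 + $15,000 = $181,000.

$181,000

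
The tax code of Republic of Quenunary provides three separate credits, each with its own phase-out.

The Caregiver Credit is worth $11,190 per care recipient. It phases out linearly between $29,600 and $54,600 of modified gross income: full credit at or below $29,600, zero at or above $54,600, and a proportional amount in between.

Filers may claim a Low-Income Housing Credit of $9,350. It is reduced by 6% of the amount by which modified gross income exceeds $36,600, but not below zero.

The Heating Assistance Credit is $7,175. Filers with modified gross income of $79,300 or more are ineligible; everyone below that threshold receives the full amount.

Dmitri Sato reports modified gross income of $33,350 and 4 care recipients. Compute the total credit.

$54,571

Caregiver Credit: base = 4 × $11,190 = $44,760. $33,350 is $3,750 into a $25,000 phase-out range, leaving 21,250/25,000 of the credit: $44,760 × 21,250/25,000 = $38,046.
Low-Income Housing Credit: $33,350 is at or below the $36,600 threshold, so the full $9,350 applies.
Heating Assistance Credit: $33,350 is below the $79,300 cutoff, so the full $7,175 applies.
Total: $38,046 + $9,350 + $7,175 = $54,571.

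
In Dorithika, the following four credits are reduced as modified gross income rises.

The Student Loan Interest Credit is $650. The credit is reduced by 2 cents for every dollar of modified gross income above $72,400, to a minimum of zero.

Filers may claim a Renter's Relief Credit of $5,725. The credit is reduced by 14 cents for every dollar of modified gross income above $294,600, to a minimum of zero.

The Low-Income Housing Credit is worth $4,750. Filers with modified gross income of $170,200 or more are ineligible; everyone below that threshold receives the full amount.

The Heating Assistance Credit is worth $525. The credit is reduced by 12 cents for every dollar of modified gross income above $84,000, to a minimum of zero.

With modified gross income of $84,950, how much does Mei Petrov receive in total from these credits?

Student Loan Interest Credit: 2% of the $12,550 excess over $72,400 is $251; credit = $650 − $251 = $399.
Renter's Relief Credit: $84,950 is at or below the $294,600 threshold, so the full $5,725 applies.
Low-Income Housing Credit: $84,950 is below the $170,200 cutoff, so the full $4,750 applies.
Heating Assistance Credit: 12% of the $950 excess over $84,000 is $114; credit = $525 − $114 = $411.
Total: $399 + $5,725 + $4,750 + $411 = $11,285.

$11,285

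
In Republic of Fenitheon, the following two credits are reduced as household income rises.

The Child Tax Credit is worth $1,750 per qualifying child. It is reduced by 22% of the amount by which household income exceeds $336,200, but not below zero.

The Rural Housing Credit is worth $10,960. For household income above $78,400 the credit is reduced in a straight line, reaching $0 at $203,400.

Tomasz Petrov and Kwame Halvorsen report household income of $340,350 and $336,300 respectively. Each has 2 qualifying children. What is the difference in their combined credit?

Tomasz ($340,350): Child Tax Credit: base = 2 × $1,750 = $3,500. 22% of the $4,150 excess over $336,200 is $913; credit = $3,500 − $913 = $2,587. Rural Housing Credit: $340,350 is at or above $203,400, so the credit is $0. total $2,587 + $0 = $2,587
Kwame ($336,300): Child Tax Credit: base = 2 × $1,750 = $3,500. 22% of the $100 excess over $336,200 is $22; credit = $3,500 − $22 = $3,478. Rural Housing Credit: $336,300 is at or above $203,400, so the credit is $0. total $3,478 + $0 = $3,478
Difference: |$2,587 − $3,478| = $891.

$891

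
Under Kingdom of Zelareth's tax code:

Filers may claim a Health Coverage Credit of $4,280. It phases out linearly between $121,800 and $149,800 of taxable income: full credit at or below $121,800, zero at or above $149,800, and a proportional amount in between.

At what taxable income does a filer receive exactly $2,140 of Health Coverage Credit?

$135,800

$2,140 is 2,140/4,280 of the full $4,280, so 2,140/4,280 of the $28,000 range has been used: income = $121,800 + $28,000 × 2,140/4,280 = $135,800.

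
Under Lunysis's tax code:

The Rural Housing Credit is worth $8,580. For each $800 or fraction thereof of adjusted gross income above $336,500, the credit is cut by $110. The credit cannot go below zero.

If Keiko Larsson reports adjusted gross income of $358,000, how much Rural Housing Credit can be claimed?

Rural Housing Credit: income exceeds $336,500 by $21,500, which is 27 full-or-partial $800 increments; reduction = 27 × $110 = $2,970, leaving $5,610.

$5,610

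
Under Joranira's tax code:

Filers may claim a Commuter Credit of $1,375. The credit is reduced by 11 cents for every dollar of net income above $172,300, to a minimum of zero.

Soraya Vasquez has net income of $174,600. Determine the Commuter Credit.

Commuter Credit: 11% of the $2,300 excess over $172,300 is $253; credit = $1,375 − $253 = $1,122.

$1,122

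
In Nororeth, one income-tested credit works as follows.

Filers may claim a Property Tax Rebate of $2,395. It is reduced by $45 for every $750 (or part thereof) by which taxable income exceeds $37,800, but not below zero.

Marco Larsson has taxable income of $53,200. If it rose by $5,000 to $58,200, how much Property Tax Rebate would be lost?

$315

At $53,200 — income exceeds $37,800 by $15,400, which is 21 full-or-partial $750 increments; reduction = 21 × $45 = $945, leaving $1,450.
At $58,200 — income exceeds $37,800 by $20,400, which is 28 full-or-partial $750 increments; reduction = 28 × $45 = $1,260, leaving $1,135.
Lost: $1,450 − $1,135 = $315.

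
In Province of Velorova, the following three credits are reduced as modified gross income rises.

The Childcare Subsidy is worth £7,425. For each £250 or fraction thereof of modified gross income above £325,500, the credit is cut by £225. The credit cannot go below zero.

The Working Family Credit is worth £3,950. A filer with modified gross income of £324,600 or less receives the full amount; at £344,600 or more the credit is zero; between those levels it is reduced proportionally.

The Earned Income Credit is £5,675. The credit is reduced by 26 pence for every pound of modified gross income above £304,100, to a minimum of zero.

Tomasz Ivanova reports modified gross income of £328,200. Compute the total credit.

£8,189

Childcare Subsidy: income exceeds £325,500 by £2,700, which is 11 full-or-partial £250 increments; reduction = 11 × £225 = £2,475, leaving £4,950.
Working Family Credit: £328,200 is £3,600 into a £20,000 phase-out range, leaving 16,400/20,000 of the credit: £3,950 × 16,400/20,000 = £3,239.
Earned Income Credit: 26% of the £24,100 excess over £304,100 is £6,266 ≥ base, so the credit is £0.
Total: £4,950 + £3,239 + £0 = £8,189.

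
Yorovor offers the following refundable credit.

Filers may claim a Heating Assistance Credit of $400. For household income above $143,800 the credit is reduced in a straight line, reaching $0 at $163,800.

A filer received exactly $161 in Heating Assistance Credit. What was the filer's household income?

$161 is 161/400 of the full $400, so 239/400 of the $20,000 range has been used: income = $143,800 + $20,000 × 239/400 = $155,750.

$155,750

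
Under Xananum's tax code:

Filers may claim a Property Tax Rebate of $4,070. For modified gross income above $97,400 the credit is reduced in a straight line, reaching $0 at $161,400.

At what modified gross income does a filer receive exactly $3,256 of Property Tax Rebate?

$3,256 is 3,256/4,070 of the full $4,070, so 814/4,070 of the $64,000 range has been used: income = $97,400 + $64,000 × 814/4,070 = $110,200.

$110,200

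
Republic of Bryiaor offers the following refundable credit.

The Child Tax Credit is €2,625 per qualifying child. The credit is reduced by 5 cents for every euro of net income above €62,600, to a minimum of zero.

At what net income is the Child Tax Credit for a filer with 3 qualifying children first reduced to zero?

€220,100

Full credit = 3 × €2,625 = €7,875.
The credit falls by 5% of each euro above €62,600, so it reaches zero when the excess is €7,875 / 5% = €157,500: income = €62,600 + €157,500 = €220,100.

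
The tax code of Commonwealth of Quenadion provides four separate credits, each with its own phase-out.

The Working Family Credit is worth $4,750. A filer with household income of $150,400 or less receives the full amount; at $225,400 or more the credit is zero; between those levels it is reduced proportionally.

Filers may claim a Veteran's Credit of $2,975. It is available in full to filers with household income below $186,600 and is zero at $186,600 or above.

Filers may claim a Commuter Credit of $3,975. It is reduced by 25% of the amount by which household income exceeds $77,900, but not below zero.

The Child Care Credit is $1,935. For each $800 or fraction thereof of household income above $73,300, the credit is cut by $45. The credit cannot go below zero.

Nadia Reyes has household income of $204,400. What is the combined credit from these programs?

Working Family Credit: $204,400 is $54,000 into a $75,000 phase-out range, leaving 21,000/75,000 of the credit: $4,750 × 21,000/75,000 = $1,330.
Veteran's Credit: $204,400 meets or exceeds the $186,600 cutoff, so the credit is $0.
Commuter Credit: 25% of the $126,500 excess over $77,900 is $31,625 ≥ base, so the credit is $0.
Child Care Credit: income exceeds $73,300 by $131,100 → 164 increments × $45 = $7,380 ≥ base, so the credit is $0.
Total: $1,330 + $0 + $0 + $0 = $1,330.

$1,330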